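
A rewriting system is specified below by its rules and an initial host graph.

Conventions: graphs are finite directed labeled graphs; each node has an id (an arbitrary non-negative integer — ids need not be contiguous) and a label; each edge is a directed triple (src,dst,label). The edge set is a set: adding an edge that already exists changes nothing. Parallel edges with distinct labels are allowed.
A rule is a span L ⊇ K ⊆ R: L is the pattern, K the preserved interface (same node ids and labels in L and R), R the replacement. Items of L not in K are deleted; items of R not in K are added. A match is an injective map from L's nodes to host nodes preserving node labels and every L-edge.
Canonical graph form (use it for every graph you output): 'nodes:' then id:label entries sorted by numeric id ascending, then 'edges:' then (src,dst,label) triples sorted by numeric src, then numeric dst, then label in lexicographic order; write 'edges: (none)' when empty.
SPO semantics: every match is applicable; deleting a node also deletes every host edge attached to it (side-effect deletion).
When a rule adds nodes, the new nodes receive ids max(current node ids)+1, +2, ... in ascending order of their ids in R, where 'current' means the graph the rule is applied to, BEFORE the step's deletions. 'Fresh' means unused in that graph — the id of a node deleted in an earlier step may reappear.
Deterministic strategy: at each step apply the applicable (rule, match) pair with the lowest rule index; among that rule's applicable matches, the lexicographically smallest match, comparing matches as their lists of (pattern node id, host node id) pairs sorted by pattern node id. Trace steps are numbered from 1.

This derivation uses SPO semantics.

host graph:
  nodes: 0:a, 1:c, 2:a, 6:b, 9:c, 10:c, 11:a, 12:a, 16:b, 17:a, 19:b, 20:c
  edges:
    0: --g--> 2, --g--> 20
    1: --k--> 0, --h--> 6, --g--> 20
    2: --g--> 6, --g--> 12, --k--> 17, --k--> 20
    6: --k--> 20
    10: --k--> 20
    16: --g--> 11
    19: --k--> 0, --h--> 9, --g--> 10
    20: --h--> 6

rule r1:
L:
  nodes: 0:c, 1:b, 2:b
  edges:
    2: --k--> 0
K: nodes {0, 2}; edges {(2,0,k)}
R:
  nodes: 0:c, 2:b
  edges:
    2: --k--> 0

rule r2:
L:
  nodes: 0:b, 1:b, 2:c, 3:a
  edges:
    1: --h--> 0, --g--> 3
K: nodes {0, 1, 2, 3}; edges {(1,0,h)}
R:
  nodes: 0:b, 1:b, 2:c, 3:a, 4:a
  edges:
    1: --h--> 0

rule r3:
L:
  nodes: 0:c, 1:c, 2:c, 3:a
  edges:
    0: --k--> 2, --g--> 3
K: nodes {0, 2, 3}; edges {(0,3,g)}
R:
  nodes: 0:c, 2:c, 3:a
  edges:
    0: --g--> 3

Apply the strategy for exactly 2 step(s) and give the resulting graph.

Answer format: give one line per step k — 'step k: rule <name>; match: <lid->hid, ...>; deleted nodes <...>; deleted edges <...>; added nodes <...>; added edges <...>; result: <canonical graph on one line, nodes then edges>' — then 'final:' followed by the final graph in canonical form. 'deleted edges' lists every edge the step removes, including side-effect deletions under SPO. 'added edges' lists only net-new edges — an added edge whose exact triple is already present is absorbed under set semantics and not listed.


step 1: rule r1; match: 0->20, 1->16, 2->6; deleted nodes 16; deleted edges (16,11,g); added nodes (none); added edges (none); result: nodes: 0:a, 1:c, 2:a, 6:b, 9:c, 10:c, 11:a, 12:a, 17:a, 19:b, 20:c edges: (0,2,g); (0,20,g); (1,0,k); (1,6,h); (1,20,g); (2,6,g); (2,12,g); (2,17,k); (2,20,k); (6,20,k); (10,20,k); (19,0,k); (19,9,h); (19,10,g); (20,6,h)
step 2: rule r1; match: 0->20, 1->19, 2->6; deleted nodes 19; deleted edges (19,0,k); (19,9,h); (19,10,g); added nodes (none); added edges (none); result: nodes: 0:a, 1:c, 2:a, 6:b, 9:c, 10:c, 11:a, 12:a, 17:a, 20:c edges: (0,2,g); (0,20,g); (1,0,k); (1,6,h); (1,20,g); (2,6,g); (2,12,g); (2,17,k); (2,20,k); (6,20,k); (10,20,k); (20,6,h)
final:
nodes: 0:a, 1:c, 2:a, 6:b, 9:c, 10:c, 11:a, 12:a, 17:a, 20:c
edges: (0,2,g); (0,20,g); (1,0,k); (1,6,h); (1,20,g); (2,6,g); (2,12,g); (2,17,k); (2,20,k); (6,20,k); (10,20,k); (20,6,h)


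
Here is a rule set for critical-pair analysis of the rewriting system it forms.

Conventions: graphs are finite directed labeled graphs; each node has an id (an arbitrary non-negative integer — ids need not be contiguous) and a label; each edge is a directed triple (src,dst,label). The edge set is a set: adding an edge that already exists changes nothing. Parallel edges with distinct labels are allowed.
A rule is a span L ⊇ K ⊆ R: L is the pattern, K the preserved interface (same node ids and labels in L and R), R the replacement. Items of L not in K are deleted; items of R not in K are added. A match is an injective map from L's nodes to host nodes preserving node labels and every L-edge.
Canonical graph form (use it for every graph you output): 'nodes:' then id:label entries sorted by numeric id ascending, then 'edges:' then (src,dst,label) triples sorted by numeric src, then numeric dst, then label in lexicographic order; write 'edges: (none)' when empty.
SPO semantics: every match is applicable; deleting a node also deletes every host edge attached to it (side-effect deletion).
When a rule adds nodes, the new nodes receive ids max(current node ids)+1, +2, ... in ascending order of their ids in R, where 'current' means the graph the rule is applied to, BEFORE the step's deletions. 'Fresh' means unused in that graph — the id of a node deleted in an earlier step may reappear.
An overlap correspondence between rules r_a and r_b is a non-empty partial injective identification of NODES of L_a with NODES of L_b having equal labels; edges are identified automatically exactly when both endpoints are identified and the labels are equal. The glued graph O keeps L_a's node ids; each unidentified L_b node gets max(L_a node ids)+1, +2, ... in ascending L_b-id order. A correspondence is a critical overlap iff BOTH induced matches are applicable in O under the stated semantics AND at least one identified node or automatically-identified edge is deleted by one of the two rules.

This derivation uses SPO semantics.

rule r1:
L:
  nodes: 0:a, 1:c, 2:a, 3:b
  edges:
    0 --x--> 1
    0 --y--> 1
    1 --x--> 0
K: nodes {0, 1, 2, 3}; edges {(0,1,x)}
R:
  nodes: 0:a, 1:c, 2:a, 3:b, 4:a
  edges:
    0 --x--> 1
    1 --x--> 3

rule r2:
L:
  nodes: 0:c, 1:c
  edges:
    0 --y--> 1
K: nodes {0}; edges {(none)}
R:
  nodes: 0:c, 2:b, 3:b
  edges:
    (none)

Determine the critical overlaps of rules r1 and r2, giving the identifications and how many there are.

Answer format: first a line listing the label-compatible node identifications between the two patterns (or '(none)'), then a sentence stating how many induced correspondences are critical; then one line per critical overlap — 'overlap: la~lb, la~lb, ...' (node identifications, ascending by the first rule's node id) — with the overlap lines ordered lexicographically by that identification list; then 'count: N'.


label-compatible node identifications between L(r1) and L(r2): 1~0, 1~1
1 of the induced correspondences is a critical overlap of r1 and r2.
overlap: 1~1
count: 1


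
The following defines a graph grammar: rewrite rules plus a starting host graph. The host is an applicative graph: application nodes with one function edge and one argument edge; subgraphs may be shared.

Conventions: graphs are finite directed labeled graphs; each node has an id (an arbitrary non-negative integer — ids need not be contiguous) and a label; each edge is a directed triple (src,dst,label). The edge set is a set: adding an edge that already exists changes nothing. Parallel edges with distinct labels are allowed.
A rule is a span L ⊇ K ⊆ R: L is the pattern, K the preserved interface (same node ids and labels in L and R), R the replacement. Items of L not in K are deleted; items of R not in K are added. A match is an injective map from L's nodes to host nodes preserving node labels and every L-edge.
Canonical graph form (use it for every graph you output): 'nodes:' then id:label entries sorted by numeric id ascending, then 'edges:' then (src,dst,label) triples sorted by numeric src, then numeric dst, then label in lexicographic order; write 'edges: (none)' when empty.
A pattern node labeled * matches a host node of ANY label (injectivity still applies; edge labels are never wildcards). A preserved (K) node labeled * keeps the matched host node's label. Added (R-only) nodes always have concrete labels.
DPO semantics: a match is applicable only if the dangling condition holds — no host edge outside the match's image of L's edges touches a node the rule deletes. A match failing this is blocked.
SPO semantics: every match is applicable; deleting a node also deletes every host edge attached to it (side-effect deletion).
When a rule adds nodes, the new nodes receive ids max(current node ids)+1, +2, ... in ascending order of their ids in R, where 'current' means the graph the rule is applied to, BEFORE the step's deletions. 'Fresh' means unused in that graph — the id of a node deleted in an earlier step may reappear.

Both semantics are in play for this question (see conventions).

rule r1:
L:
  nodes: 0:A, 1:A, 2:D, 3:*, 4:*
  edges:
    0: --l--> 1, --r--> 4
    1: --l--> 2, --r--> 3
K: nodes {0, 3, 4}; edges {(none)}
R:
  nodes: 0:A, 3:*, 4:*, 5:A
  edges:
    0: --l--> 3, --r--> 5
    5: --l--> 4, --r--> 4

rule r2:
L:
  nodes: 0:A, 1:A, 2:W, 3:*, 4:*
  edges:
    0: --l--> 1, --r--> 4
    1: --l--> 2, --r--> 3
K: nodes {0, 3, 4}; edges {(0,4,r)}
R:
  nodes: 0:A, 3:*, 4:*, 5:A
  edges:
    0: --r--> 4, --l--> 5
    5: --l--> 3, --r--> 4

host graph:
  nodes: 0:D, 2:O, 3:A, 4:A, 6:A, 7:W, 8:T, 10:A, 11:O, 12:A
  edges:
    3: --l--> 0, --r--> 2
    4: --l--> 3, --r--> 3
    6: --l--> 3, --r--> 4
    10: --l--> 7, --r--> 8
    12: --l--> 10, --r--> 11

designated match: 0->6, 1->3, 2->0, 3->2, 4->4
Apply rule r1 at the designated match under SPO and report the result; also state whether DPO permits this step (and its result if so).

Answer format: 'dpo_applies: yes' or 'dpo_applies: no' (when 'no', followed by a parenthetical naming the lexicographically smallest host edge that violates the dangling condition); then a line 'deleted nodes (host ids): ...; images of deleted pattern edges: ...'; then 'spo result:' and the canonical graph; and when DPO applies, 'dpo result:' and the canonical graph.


dpo_applies: no
(the rule deletes node 3, which keeps host edge (4,3,l) outside the match image — the dangling condition fails, DPO blocks; SPO proceeds and side-deletes such edges)
deleted nodes (host ids): 0, 3; images of deleted pattern edges: (3,0,l); (3,2,r); (6,3,l); (6,4,r)
spo result:
nodes: 2:O, 4:A, 6:A, 7:W, 8:T, 10:A, 11:O, 12:A, 13:A
edges: (6,2,l); (6,13,r); (10,7,l); (10,8,r); (12,10,l); (12,11,r); (13,4,l); (13,4,r)


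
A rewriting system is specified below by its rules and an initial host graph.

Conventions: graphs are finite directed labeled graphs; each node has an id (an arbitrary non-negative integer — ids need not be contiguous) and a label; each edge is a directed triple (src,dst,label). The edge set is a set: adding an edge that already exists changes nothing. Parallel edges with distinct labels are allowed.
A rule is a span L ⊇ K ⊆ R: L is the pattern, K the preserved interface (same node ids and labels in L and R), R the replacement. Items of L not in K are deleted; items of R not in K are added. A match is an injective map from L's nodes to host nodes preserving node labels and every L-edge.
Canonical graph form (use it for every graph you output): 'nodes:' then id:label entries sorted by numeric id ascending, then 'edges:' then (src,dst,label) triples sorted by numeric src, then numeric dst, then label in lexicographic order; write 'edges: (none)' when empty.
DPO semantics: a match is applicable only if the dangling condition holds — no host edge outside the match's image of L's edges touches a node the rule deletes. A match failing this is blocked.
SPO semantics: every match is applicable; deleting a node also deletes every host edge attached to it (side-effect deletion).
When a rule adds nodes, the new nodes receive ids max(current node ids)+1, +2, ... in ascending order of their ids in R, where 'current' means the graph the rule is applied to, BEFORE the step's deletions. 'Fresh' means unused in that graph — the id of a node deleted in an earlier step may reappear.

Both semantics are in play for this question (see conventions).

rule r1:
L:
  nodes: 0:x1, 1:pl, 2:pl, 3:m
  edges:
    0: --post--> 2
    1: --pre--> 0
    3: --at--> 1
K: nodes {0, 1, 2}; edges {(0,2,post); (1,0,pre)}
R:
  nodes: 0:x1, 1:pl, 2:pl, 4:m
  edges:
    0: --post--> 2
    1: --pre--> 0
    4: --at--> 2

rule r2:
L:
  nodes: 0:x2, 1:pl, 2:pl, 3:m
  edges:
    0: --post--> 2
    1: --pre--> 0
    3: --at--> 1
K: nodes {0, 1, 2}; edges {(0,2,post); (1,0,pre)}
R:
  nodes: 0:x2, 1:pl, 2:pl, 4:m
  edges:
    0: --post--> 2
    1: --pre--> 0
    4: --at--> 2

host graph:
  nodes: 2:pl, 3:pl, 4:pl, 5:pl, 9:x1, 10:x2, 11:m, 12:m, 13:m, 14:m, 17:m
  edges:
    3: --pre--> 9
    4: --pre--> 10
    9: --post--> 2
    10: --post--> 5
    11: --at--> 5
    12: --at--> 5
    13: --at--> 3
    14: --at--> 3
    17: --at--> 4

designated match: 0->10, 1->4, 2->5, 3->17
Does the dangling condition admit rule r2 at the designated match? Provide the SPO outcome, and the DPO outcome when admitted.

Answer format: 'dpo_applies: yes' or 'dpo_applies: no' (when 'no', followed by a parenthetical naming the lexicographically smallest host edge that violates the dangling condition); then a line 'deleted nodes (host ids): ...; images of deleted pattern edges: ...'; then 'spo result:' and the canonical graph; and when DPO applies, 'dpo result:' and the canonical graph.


dpo_applies: yes
deleted nodes (host ids): 17; images of deleted pattern edges: (17,4,at)
spo result:
nodes: 2:pl, 3:pl, 4:pl, 5:pl, 9:x1, 10:x2, 11:m, 12:m, 13:m, 14:m, 18:m
edges: (3,9,pre); (4,10,pre); (9,2,post); (10,5,post); (11,5,at); (12,5,at); (13,3,at); (14,3,at); (18,5,at)
dpo result:
nodes: 2:pl, 3:pl, 4:pl, 5:pl, 9:x1, 10:x2, 11:m, 12:m, 13:m, 14:m, 18:m
edges: (3,9,pre); (4,10,pre); (9,2,post); (10,5,post); (11,5,at); (12,5,at); (13,3,at); (14,3,at); (18,5,at)


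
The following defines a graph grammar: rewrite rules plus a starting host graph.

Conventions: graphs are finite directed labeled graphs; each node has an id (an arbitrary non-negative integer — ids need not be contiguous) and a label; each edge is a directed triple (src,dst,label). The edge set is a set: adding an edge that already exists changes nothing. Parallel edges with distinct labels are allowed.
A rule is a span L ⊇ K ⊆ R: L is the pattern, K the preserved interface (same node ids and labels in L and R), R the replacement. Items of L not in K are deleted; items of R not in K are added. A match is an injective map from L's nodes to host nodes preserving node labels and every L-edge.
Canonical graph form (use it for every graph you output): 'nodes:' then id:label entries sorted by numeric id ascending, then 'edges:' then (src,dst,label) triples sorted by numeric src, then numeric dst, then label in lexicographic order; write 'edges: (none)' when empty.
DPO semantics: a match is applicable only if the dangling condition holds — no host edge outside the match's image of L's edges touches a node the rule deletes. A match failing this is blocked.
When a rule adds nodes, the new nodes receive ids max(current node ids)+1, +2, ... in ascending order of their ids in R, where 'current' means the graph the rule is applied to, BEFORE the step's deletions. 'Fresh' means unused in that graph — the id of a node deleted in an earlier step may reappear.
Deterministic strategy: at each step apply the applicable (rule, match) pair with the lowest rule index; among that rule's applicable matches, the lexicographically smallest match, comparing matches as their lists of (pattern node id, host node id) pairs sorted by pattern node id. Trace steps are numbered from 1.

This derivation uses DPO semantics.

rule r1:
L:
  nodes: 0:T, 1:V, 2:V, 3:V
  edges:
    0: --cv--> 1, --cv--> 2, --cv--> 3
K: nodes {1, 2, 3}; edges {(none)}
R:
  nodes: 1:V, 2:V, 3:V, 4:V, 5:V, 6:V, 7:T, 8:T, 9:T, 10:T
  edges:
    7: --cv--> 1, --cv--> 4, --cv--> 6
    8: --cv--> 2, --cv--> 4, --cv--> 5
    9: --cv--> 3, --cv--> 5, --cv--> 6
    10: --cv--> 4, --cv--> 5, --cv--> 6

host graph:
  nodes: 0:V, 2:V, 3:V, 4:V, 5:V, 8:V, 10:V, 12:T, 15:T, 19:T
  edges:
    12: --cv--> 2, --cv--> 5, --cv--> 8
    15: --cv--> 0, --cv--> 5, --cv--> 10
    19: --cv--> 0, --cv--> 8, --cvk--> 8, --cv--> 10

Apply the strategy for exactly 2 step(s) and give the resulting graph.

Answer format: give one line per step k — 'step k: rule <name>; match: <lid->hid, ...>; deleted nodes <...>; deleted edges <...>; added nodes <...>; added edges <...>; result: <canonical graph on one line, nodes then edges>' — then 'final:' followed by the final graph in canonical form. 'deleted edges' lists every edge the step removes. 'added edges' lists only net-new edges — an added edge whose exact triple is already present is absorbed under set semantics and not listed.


step 1: rule r1; match: 0->12, 1->2, 2->5, 3->8; deleted nodes 12; deleted edges (12,2,cv); (12,5,cv); (12,8,cv); added nodes 20, 21, 22, 23, 24, 25, 26; added edges (23,2,cv); (23,20,cv); (23,22,cv); (24,5,cv); (24,20,cv); (24,21,cv); (25,8,cv); (25,21,cv); (25,22,cv); (26,20,cv); (26,21,cv); (26,22,cv); result: nodes: 0:V, 2:V, 3:V, 4:V, 5:V, 8:V, 10:V, 15:T, 19:T, 20:V, 21:V, 22:V, 23:T, 24:T, 25:T, 26:T edges: (15,0,cv); (15,5,cv); (15,10,cv); (19,0,cv); (19,8,cv); (19,8,cvk); (19,10,cv); (23,2,cv); (23,20,cv); (23,22,cv); (24,5,cv); (24,20,cv); (24,21,cv); (25,8,cv); (25,21,cv); (25,22,cv); (26,20,cv); (26,21,cv); (26,22,cv)
step 2: rule r1; match: 0->15, 1->0, 2->5, 3->10; deleted nodes 15; deleted edges (15,0,cv); (15,5,cv); (15,10,cv); added nodes 27, 28, 29, 30, 31, 32, 33; added edges (30,0,cv); (30,27,cv); (30,29,cv); (31,5,cv); (31,27,cv); (31,28,cv); (32,10,cv); (32,28,cv); (32,29,cv); (33,27,cv); (33,28,cv); (33,29,cv); result: nodes: 0:V, 2:V, 3:V, 4:V, 5:V, 8:V, 10:V, 19:T, 20:V, 21:V, 22:V, 23:T, 24:T, 25:T, 26:T, 27:V, 28:V, 29:V, 30:T, 31:T, 32:T, 33:T edges: (19,0,cv); (19,8,cv); (19,8,cvk); (19,10,cv); (23,2,cv); (23,20,cv); (23,22,cv); (24,5,cv); (24,20,cv); (24,21,cv); (25,8,cv); (25,21,cv); (25,22,cv); (26,20,cv); (26,21,cv); (26,22,cv); (30,0,cv); (30,27,cv); (30,29,cv); (31,5,cv); (31,27,cv); (31,28,cv); (32,10,cv); (32,28,cv); (32,29,cv); (33,27,cv); (33,28,cv); (33,29,cv)
final:
nodes: 0:V, 2:V, 3:V, 4:V, 5:V, 8:V, 10:V, 19:T, 20:V, 21:V, 22:V, 23:T, 24:T, 25:T, 26:T, 27:V, 28:V, 29:V, 30:T, 31:T, 32:T, 33:T
edges: (19,0,cv); (19,8,cv); (19,8,cvk); (19,10,cv); (23,2,cv); (23,20,cv); (23,22,cv); (24,5,cv); (24,20,cv); (24,21,cv); (25,8,cv); (25,21,cv); (25,22,cv); (26,20,cv); (26,21,cv); (26,22,cv); (30,0,cv); (30,27,cv); (30,29,cv); (31,5,cv); (31,27,cv); (31,28,cv); (32,10,cv); (32,28,cv); (32,29,cv); (33,27,cv); (33,28,cv); (33,29,cv)


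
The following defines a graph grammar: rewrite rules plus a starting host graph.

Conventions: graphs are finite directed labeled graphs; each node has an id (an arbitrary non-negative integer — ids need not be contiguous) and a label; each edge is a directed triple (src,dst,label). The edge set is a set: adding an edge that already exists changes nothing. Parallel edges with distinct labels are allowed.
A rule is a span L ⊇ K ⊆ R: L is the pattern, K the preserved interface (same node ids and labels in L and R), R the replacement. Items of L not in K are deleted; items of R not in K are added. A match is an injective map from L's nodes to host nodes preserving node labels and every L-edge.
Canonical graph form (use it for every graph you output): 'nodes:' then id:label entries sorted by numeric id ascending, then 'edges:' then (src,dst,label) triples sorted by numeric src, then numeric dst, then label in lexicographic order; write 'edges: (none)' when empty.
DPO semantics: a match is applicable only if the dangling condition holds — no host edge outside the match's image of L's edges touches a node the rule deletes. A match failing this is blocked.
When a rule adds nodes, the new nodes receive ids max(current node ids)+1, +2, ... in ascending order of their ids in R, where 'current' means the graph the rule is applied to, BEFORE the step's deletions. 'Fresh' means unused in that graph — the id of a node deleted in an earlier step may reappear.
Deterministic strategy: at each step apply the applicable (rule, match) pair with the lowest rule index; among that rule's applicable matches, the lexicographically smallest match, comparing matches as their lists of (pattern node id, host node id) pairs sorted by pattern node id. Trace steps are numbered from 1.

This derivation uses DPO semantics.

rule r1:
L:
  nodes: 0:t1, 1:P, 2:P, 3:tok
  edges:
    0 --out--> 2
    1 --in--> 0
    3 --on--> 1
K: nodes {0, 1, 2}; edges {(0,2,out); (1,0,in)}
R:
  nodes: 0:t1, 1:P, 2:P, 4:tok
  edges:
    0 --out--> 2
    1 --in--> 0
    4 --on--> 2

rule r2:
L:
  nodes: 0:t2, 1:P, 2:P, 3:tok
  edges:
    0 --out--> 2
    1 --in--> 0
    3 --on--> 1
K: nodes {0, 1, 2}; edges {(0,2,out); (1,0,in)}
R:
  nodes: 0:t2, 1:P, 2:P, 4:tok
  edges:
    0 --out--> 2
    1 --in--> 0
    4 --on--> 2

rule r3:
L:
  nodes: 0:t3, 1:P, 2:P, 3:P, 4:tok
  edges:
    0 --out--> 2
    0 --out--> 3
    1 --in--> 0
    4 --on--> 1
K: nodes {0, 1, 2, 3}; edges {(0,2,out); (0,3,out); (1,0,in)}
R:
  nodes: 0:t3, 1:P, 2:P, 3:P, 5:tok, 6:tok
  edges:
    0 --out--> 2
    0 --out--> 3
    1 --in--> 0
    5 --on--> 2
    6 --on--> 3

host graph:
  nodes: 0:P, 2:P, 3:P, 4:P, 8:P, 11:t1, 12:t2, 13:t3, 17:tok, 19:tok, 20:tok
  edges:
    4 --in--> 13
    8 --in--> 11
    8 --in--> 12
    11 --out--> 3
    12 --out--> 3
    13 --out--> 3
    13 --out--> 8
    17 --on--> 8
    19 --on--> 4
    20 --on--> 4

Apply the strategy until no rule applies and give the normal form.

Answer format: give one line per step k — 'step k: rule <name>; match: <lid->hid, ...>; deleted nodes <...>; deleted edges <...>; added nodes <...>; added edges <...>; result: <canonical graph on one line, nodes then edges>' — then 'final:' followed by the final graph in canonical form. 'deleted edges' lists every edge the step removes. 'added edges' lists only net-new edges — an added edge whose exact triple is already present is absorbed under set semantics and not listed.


step 1: rule r1; match: 0->11, 1->8, 2->3, 3->17; deleted nodes 17; deleted edges (17,8,on); added nodes 21; added edges (21,3,on); result: nodes: 0:P, 2:P, 3:P, 4:P, 8:P, 11:t1, 12:t2, 13:t3, 19:tok, 20:tok, 21:tok edges: (4,13,in); (8,11,in); (8,12,in); (11,3,out); (12,3,out); (13,3,out); (13,8,out); (19,4,on); (20,4,on); (21,3,on)
step 2: rule r3; match: 0->13, 1->4, 2->3, 3->8, 4->19; deleted nodes 19; deleted edges (19,4,on); added nodes 22, 23; added edges (22,3,on); (23,8,on); result: nodes: 0:P, 2:P, 3:P, 4:P, 8:P, 11:t1, 12:t2, 13:t3, 20:tok, 21:tok, 22:tok, 23:tok edges: (4,13,in); (8,11,in); (8,12,in); (11,3,out); (12,3,out); (13,3,out); (13,8,out); (20,4,on); (21,3,on); (22,3,on); (23,8,on)
step 3: rule r1; match: 0->11, 1->8, 2->3, 3->23; deleted nodes 23; deleted edges (23,8,on); added nodes 24; added edges (24,3,on); result: nodes: 0:P, 2:P, 3:P, 4:P, 8:P, 11:t1, 12:t2, 13:t3, 20:tok, 21:tok, 22:tok, 24:tok edges: (4,13,in); (8,11,in); (8,12,in); (11,3,out); (12,3,out); (13,3,out); (13,8,out); (20,4,on); (21,3,on); (22,3,on); (24,3,on)
step 4: rule r3; match: 0->13, 1->4, 2->3, 3->8, 4->20; deleted nodes 20; deleted edges (20,4,on); added nodes 25, 26; added edges (25,3,on); (26,8,on); result: nodes: 0:P, 2:P, 3:P, 4:P, 8:P, 11:t1, 12:t2, 13:t3, 21:tok, 22:tok, 24:tok, 25:tok, 26:tok edges: (4,13,in); (8,11,in); (8,12,in); (11,3,out); (12,3,out); (13,3,out); (13,8,out); (21,3,on); (22,3,on); (24,3,on); (25,3,on); (26,8,on)
step 5: rule r1; match: 0->11, 1->8, 2->3, 3->26; deleted nodes 26; deleted edges (26,8,on); added nodes 27; added edges (27,3,on); result: nodes: 0:P, 2:P, 3:P, 4:P, 8:P, 11:t1, 12:t2, 13:t3, 21:tok, 22:tok, 24:tok, 25:tok, 27:tok edges: (4,13,in); (8,11,in); (8,12,in); (11,3,out); (12,3,out); (13,3,out); (13,8,out); (21,3,on); (22,3,on); (24,3,on); (25,3,on); (27,3,on)
final:
nodes: 0:P, 2:P, 3:P, 4:P, 8:P, 11:t1, 12:t2, 13:t3, 21:tok, 22:tok, 24:tok, 25:tok, 27:tok
edges: (4,13,in); (8,11,in); (8,12,in); (11,3,out); (12,3,out); (13,3,out); (13,8,out); (21,3,on); (22,3,on); (24,3,on); (25,3,on); (27,3,on)


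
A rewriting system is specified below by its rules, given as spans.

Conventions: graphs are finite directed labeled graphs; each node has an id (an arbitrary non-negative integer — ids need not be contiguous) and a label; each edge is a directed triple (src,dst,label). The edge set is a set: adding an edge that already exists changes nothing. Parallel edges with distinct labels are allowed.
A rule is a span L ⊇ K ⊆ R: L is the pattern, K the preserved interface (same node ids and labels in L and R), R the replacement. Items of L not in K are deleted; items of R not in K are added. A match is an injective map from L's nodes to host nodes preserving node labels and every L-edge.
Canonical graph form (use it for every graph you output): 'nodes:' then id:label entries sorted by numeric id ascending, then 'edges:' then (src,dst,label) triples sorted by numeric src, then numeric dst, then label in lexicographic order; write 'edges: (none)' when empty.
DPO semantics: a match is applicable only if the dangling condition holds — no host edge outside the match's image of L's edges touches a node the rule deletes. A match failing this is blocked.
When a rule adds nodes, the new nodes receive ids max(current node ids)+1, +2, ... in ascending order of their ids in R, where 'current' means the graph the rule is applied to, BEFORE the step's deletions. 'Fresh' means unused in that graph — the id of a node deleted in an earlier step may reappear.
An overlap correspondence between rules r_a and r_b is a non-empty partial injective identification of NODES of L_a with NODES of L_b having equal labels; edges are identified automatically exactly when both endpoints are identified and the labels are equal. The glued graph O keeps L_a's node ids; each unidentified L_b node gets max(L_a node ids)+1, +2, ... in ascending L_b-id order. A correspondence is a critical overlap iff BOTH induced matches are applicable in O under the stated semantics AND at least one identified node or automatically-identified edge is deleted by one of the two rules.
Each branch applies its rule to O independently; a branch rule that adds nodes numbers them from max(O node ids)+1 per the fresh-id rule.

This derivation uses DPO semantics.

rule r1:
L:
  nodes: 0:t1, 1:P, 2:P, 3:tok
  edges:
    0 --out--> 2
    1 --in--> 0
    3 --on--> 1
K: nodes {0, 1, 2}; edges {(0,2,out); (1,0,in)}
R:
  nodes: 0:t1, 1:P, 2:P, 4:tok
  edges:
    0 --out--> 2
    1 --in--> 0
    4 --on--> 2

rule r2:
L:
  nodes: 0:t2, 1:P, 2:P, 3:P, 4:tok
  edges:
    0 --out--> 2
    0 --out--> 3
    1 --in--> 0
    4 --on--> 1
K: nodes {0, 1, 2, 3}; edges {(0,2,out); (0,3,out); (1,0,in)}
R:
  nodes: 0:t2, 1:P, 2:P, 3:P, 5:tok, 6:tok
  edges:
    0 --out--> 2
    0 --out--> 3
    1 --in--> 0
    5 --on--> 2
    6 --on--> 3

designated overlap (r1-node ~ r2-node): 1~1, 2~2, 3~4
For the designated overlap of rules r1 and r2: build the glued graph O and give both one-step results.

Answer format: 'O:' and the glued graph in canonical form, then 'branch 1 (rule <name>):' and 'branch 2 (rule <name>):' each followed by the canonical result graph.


O:
nodes: 0:t1, 1:P, 2:P, 3:tok, 4:t2, 5:P
edges: (0,2,out); (1,0,in); (1,4,in); (3,1,on); (4,2,out); (4,5,out)
branch 1 (rule r1):
nodes: 0:t1, 1:P, 2:P, 4:t2, 5:P, 6:tok
edges: (0,2,out); (1,0,in); (1,4,in); (4,2,out); (4,5,out); (6,2,on)
branch 2 (rule r2):
nodes: 0:t1, 1:P, 2:P, 4:t2, 5:P, 6:tok, 7:tok
edges: (0,2,out); (1,0,in); (1,4,in); (4,2,out); (4,5,out); (6,2,on); (7,5,on)


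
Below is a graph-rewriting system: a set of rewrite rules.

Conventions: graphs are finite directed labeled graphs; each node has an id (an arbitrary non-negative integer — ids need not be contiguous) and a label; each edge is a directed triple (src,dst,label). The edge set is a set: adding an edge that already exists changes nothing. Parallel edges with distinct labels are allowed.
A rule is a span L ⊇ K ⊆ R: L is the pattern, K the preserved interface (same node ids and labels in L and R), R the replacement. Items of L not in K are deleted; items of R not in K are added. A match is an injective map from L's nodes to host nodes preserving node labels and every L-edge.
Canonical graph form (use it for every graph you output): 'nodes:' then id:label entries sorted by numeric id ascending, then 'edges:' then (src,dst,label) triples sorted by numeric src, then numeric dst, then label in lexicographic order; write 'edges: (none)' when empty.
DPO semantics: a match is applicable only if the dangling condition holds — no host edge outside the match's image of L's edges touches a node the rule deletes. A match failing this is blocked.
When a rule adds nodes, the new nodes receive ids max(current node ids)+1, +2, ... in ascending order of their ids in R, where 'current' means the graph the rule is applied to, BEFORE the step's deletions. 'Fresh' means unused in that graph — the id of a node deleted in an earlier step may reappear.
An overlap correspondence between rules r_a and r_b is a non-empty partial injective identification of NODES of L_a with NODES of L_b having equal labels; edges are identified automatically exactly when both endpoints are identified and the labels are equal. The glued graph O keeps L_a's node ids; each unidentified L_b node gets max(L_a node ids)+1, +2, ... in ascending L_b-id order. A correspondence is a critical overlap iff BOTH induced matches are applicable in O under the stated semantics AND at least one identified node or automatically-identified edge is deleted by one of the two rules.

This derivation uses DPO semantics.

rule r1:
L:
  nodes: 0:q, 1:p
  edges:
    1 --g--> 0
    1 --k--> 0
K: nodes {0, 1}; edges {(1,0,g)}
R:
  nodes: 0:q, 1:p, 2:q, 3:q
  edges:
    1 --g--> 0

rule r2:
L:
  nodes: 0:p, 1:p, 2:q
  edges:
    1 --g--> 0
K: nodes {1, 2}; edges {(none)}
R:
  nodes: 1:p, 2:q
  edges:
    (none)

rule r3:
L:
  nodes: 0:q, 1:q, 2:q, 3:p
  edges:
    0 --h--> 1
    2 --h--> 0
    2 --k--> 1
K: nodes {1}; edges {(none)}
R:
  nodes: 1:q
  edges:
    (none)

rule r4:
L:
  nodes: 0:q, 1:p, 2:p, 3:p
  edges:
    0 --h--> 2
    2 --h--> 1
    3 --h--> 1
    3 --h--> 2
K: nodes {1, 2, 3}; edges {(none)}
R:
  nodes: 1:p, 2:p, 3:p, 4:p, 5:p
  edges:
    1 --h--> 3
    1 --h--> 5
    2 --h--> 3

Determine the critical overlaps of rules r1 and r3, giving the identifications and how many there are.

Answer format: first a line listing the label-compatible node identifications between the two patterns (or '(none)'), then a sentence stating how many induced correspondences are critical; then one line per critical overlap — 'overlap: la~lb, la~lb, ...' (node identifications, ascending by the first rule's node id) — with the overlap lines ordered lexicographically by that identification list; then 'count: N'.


label-compatible node identifications between L(r1) and L(r3): 0~0, 0~1, 0~2, 1~3
0 of the induced correspondences are critical overlaps of r1 and r3.
count: 0


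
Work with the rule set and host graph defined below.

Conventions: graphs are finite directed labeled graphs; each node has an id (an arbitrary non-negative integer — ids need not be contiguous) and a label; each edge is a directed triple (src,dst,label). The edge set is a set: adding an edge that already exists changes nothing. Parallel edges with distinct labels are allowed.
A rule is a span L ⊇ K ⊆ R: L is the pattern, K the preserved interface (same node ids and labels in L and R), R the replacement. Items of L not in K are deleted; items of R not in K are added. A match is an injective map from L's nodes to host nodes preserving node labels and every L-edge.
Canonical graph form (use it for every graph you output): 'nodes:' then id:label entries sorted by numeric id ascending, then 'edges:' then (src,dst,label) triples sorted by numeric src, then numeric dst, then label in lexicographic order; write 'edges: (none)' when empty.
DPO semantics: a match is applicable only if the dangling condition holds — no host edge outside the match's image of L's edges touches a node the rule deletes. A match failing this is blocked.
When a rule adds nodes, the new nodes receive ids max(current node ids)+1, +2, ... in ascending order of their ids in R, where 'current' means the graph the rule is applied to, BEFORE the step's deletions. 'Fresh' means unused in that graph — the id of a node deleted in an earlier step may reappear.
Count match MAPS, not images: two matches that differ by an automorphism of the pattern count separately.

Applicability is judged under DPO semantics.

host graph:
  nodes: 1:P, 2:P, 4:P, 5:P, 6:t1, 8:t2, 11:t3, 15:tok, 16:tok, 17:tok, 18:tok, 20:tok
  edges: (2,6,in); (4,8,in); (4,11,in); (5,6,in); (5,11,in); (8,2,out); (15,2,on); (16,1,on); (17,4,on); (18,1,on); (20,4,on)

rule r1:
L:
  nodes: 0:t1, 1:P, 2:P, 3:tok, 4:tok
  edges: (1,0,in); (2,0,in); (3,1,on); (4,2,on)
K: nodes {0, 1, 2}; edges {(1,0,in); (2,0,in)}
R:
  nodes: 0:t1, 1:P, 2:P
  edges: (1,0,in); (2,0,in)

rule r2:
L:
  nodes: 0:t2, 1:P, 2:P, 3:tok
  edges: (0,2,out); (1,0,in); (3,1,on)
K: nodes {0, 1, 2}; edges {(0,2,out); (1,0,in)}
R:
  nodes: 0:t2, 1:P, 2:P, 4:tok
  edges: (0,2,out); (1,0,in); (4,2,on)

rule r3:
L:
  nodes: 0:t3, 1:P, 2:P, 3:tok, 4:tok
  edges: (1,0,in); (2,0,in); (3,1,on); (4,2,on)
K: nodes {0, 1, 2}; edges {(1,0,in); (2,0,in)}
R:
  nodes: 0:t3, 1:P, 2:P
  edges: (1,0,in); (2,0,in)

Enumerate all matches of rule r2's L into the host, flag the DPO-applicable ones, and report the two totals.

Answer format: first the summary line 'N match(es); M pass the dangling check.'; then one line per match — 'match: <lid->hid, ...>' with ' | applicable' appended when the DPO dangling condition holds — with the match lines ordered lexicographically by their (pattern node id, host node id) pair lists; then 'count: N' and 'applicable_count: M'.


2 match(es); 2 pass the dangling check.
match: 0->8, 1->4, 2->2, 3->17 | applicable
match: 0->8, 1->4, 2->2, 3->20 | applicable
count: 2
applicable_count: 2


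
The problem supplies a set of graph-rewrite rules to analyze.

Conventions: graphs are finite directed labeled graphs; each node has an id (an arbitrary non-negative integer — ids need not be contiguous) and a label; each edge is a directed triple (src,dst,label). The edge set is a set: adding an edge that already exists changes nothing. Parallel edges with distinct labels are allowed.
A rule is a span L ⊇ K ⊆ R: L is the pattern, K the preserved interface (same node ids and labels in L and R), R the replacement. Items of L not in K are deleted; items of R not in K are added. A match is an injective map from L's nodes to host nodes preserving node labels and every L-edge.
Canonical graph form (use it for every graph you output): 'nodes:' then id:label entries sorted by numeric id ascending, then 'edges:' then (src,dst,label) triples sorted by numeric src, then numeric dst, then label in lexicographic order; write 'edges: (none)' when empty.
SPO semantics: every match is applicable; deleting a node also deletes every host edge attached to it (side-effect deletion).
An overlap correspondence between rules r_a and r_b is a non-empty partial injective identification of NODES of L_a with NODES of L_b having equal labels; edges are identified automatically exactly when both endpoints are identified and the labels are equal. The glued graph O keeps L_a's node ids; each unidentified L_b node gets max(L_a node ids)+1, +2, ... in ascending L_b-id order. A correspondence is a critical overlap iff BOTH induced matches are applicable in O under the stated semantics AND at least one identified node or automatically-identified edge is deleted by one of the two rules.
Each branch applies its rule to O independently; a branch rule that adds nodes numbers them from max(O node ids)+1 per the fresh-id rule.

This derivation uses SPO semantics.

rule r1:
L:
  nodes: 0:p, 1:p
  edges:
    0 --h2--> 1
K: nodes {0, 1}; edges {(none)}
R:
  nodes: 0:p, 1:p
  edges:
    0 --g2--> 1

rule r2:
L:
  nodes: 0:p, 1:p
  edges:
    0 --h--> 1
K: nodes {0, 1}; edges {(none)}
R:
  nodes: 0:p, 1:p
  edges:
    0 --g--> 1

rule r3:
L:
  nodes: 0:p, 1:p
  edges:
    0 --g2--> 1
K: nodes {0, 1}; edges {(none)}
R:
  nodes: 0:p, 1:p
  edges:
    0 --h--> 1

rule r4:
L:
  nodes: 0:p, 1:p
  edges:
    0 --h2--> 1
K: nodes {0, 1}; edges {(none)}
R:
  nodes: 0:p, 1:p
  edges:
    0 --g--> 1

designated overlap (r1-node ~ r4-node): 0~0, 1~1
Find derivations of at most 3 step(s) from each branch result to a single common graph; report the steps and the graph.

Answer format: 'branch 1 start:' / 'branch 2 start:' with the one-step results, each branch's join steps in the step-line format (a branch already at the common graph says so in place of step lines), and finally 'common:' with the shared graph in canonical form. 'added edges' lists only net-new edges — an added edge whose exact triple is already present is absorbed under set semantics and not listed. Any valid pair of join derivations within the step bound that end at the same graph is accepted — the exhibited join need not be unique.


branch 1 start:
nodes: 0:p, 1:p
edges: (0,1,g2)
branch 2 start:
nodes: 0:p, 1:p
edges: (0,1,g)
branch 1 step 1: rule r3; match: 0->0, 1->1; deleted nodes (none); deleted edges (0,1,g2); added nodes (none); added edges (0,1,h); result: nodes: 0:p, 1:p edges: (0,1,h)
branch 1 step 2: rule r2; match: 0->0, 1->1; deleted nodes (none); deleted edges (0,1,h); added nodes (none); added edges (0,1,g); result: nodes: 0:p, 1:p edges: (0,1,g)
branch 2: already at the common graph (0 steps)
common:
nodes: 0:p, 1:p
edges: (0,1,g)


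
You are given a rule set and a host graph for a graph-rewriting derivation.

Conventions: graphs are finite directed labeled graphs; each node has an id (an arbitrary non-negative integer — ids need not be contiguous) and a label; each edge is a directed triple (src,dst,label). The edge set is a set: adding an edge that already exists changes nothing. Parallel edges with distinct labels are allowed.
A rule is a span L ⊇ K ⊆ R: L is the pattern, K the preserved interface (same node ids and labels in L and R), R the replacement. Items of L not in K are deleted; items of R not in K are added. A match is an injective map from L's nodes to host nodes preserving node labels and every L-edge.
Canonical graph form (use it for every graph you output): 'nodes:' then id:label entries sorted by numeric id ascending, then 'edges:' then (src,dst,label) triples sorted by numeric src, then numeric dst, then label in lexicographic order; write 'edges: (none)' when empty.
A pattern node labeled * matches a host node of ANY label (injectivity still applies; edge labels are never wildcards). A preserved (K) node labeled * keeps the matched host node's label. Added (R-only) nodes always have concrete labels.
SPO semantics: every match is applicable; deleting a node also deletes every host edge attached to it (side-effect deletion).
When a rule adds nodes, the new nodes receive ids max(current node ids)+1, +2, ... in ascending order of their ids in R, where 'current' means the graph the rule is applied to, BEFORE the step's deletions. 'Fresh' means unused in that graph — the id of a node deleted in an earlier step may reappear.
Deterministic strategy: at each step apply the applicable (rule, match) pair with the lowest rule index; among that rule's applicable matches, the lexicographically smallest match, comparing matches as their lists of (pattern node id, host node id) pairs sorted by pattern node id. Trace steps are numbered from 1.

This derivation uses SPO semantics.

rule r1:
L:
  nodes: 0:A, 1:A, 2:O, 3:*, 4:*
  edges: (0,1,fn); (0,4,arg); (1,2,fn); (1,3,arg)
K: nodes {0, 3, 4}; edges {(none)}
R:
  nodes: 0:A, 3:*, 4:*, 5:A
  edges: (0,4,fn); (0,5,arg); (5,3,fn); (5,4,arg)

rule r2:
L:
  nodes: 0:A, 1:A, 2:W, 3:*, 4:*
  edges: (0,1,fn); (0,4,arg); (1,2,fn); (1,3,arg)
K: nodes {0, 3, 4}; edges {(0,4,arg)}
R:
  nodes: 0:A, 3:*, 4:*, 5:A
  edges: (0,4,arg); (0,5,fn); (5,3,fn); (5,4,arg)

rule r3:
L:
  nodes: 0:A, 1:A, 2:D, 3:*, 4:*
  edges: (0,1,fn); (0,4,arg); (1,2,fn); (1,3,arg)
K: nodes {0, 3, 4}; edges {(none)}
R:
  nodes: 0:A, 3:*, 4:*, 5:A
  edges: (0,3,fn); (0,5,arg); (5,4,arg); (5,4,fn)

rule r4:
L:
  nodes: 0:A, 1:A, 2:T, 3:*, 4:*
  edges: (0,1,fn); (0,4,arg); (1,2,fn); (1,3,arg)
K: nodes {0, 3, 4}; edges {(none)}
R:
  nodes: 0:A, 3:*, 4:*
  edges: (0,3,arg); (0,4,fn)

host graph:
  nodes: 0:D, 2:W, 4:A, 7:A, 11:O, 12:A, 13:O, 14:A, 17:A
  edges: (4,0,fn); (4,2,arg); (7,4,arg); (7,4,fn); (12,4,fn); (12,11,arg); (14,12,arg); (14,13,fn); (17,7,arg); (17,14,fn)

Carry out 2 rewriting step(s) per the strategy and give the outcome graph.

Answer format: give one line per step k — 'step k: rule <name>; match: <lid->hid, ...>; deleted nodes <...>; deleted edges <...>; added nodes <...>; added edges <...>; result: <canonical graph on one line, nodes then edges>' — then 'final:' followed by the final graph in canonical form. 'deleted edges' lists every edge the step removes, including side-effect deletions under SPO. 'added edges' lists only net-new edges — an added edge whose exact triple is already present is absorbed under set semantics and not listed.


step 1: rule r1; match: 0->17, 1->14, 2->13, 3->12, 4->7; deleted nodes 13, 14; deleted edges (14,12,arg); (14,13,fn); (17,7,arg); (17,14,fn); added nodes 18; added edges (17,7,fn); (17,18,arg); (18,7,arg); (18,12,fn); result: nodes: 0:D, 2:W, 4:A, 7:A, 11:O, 12:A, 17:A, 18:A edges: (4,0,fn); (4,2,arg); (7,4,arg); (7,4,fn); (12,4,fn); (12,11,arg); (17,7,fn); (17,18,arg); (18,7,arg); (18,12,fn)
step 2: rule r3; match: 0->12, 1->4, 2->0, 3->2, 4->11; deleted nodes 0, 4; deleted edges (4,0,fn); (4,2,arg); (7,4,arg); (7,4,fn); (12,4,fn); (12,11,arg); added nodes 19; added edges (12,2,fn); (12,19,arg); (19,11,arg); (19,11,fn); result: nodes: 2:W, 7:A, 11:O, 12:A, 17:A, 18:A, 19:A edges: (12,2,fn); (12,19,arg); (17,7,fn); (17,18,arg); (18,7,arg); (18,12,fn); (19,11,arg); (19,11,fn)
final:
nodes: 2:W, 7:A, 11:O, 12:A, 17:A, 18:A, 19:A
edges: (12,2,fn); (12,19,arg); (17,7,fn); (17,18,arg); (18,7,arg); (18,12,fn); (19,11,arg); (19,11,fn)
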